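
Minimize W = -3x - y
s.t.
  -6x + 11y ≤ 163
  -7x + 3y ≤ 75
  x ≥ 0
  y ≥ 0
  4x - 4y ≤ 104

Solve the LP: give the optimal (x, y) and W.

Vertices and W = -3x - y:
  (0, 163/11) → W = -163/11
  (449/5, 319/5) → W = -1666/5
  (0, 0) → W = 0
  (26, 0) → W = -78

x = 449/5, y = 319/5, minimum W = -1666/5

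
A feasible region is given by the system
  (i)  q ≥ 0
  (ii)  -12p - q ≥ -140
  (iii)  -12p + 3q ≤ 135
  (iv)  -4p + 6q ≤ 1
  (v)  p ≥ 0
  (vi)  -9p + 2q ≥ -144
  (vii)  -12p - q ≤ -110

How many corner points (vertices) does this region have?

Intersecting each pair of boundary lines and keeping only the points that satisfy every inequality leaves:
  (35/3, 0)
  (55/6, 0)
  (839/76, 143/19)
  (659/76, 113/19)

4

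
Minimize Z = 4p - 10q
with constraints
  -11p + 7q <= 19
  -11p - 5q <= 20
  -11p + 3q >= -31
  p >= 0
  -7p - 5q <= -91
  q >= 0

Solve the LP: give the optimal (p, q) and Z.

p = 137/22, q = 25/2, minimum Z = -1101/11

Feasible corners and Z = 4p - 10q:
  (137/22, 25/2) → Z = -1101/11
  (271/52, 567/52) → Z = -2293/26
  (107/19, 196/19) → Z = -1532/19

The optimum lies where -11p + 7q = 19 and -11p + 3q = -31.
Solving simultaneously gives p = 137/22, q = 25/2.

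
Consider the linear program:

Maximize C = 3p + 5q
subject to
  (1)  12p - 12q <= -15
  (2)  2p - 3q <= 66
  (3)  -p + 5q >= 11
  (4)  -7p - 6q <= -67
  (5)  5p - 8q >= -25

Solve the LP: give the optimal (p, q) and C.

p = 5, q = 25/4, maximum C = 185/4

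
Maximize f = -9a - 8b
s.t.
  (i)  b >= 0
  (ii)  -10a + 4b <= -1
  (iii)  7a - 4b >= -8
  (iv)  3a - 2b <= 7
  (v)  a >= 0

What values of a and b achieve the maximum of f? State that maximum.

Feasible corners and f = -9a - 8b:
  (1/10, 0) → f = -9/10
  (7/3, 0) → f = -21
  (3, 29/4) → f = -85
The feasible region is unbounded (it extends along (2, 3), (4, 7)), but f strictly decreases along every unbounded feasible direction, so there is no improving ray and the maximum is attained at a vertex.

The optimum lies where b = 0 and -10a + 4b = -1.
Solving simultaneously gives a = 1/10, b = 0.

a = 1/10, b = 0, maximum f = -9/10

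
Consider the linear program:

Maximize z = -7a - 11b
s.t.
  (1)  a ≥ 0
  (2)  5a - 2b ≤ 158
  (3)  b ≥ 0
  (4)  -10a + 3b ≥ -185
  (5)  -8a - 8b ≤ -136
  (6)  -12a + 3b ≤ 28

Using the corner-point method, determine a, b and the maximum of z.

Extreme points and z = -7a - 11b:
  (37/2, 0) → z = -259/2
  (17, 0) → z = -119
  (23/15, 232/15) → z = -2713/15
The feasible region is unbounded (it extends along (3, 10), (1, 4)), but z strictly decreases along every unbounded feasible direction, so there is no improving ray and the maximum is attained at a vertex.

The optimum lies where b = 0 and -8a - 8b = -136.
Solving simultaneously gives a = 17, b = 0.

a = 17, b = 0, maximum z = -119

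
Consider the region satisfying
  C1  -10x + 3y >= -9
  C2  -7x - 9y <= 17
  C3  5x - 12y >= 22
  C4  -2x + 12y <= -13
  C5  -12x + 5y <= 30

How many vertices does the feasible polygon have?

3

Of the 10 pairwise boundary intersections, those satisfying every inequality are:
  (10/37, -233/111)
  (2/5, -5/3)
  (-2/43, -239/129)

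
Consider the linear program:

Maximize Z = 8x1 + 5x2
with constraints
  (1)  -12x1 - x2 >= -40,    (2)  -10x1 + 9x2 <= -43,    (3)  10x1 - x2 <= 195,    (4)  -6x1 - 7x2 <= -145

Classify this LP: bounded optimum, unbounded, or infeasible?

The boundaries -12x1 - x2 = -40 and -10x1 + 9x2 = -43 meet at (403/118, -58/59), but that point violates -6x1 - 7x2 ≤ -145. Every candidate vertex is excluded by some other constraint, so the feasible region is empty.

infeasible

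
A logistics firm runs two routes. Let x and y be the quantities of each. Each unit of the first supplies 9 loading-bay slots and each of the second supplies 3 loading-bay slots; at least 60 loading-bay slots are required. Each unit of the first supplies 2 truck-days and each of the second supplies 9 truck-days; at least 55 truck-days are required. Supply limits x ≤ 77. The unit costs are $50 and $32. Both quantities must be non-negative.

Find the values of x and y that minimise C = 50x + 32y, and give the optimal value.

x = 5, y = 5, minimum C = 410

Extreme points and C = 50x + 32y:
  (0, 20) → C = 640
  (55/2, 0) → C = 1375
  (77, 0) → C = 3850
  (5, 5) → C = 410
The feasible region is unbounded (it extends along (0, 1)), but C strictly increases along every unbounded feasible direction, so there is no improving ray and the minimum is attained at a vertex.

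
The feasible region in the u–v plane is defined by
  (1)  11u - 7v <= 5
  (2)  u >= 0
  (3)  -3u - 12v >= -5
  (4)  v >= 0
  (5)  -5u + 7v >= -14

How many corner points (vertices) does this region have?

Of the 10 pairwise boundary intersections, those satisfying every inequality are:
  (95/153, 40/153)
  (5/11, 0)
  (0, 5/12)
  (0, 0)

4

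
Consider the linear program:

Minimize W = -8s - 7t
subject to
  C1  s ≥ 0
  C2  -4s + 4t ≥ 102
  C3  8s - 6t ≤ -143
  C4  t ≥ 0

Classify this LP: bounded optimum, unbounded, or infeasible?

unbounded

From the feasible point (0, 51/2), moving in the direction (0, 1) keeps every constraint satisfied while W decreases without bound.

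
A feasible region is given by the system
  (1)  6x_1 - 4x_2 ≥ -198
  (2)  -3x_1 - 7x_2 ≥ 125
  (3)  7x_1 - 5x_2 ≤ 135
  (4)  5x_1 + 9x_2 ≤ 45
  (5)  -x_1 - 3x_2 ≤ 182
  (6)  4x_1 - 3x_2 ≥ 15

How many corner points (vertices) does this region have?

4

Intersecting each pair of boundary lines and keeping only the points that satisfy every inequality leaves:
  (5, -20)
  (-270/37, -545/37)
  (-505/26, -1409/26)
  (-167/5, -743/15)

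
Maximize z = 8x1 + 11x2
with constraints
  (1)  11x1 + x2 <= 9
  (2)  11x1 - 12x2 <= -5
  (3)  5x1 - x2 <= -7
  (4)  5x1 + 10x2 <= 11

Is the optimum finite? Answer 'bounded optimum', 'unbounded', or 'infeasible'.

Corner points and z = 8x1 + 11x2:
  (-79/49, -52/49) → z = -172/7
  (-59/55, 18/11) → z = 518/55
The feasible region has finitely many vertices and no improving ray; the maximum is 518/55 at (-59/55, 18/11).

bounded optimum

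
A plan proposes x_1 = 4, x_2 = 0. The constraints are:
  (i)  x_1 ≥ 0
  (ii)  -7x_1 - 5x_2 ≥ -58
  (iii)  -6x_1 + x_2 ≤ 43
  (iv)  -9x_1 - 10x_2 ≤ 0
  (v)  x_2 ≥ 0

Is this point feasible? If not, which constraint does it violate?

(i): 4 ≥ 0 ✓
(ii): -28 ≥ -58 ✓
(iii): -24 ≤ 43 ✓
(iv): -36 ≤ 0 ✓
(v): 0 ≥ 0 ✓

feasible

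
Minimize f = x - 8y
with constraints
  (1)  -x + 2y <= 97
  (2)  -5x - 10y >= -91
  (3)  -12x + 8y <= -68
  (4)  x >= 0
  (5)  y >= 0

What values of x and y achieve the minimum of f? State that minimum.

Feasible corners and f = x - 8y:
  (44/5, 47/10) → f = -144/5
  (91/5, 0) → f = 91/5
  (17/3, 0) → f = 17/3

x = 44/5, y = 47/10, minimum f = -144/5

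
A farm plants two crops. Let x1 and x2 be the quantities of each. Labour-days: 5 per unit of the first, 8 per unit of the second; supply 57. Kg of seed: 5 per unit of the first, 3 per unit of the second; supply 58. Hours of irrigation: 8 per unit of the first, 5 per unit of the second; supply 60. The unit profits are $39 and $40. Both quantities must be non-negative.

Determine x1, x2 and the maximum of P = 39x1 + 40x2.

Extreme points and P = 39x1 + 40x2:
  (0, 0) → P = 0
  (0, 57/8) → P = 285
  (15/2, 0) → P = 585/2
  (5, 4) → P = 355

At the optimal vertex, 5x1 + 8x2 = 57 and 8x1 + 5x2 = 60.
Solving simultaneously gives x1 = 5, x2 = 4.

x1 = 5, x2 = 4, maximum P = 355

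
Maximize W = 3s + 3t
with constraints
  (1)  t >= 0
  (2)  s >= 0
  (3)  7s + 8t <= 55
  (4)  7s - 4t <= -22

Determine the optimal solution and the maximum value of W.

s = 11/21, t = 77/12, maximum W = 583/28

Corner points and W = 3s + 3t:
  (0, 55/8) → W = 165/8
  (0, 11/2) → W = 33/2
  (11/21, 77/12) → W = 583/28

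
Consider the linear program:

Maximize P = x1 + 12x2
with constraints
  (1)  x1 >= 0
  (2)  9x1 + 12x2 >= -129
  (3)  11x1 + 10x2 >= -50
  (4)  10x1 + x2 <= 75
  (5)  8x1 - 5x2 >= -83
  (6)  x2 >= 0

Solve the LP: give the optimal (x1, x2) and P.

Feasible corners and P = x1 + 12x2:
  (0, 83/5) → P = 996/5
  (0, 0) → P = 0
  (146/29, 715/29) → P = 8726/29
  (15/2, 0) → P = 15/2

x1 = 146/29, x2 = 715/29, maximum P = 8726/29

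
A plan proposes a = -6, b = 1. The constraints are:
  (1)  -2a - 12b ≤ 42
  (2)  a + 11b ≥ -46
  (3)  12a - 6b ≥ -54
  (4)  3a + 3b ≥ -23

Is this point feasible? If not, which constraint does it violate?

Constraint (3): 12a - 6b = -78, which is not ≥ -54. All other constraints are satisfied.

not feasible — violates (3)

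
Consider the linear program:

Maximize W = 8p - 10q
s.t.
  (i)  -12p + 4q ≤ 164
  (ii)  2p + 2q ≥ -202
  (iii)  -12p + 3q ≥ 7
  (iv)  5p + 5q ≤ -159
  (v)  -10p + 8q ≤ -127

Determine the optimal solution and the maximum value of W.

Vertices and W = 8p - 10q:
  (-71/2, -131/2) → W = 371
  (-65/2, -113/2) → W = 305
  (-62/3, -241/3) → W = 638
  (-512/75, -1873/75) → W = 4878/25
  (-637/90, -445/18) → W = 953/5

The optimum lies where 2p + 2q = -202 and -12p + 3q = 7.
Solving simultaneously gives p = -62/3, q = -241/3.

p = -62/3, q = -241/3, maximum W = 638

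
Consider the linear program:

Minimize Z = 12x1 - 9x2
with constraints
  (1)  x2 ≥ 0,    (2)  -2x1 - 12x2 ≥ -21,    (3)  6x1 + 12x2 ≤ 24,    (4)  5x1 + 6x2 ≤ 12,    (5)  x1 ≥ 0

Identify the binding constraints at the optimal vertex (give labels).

(2) and (5)

Extreme points and Z = 12x1 - 9x2:
  (12/5, 0) → Z = 144/5
  (0, 0) → Z = 0
  (3/8, 27/16) → Z = -171/16
  (0, 7/4) → Z = -63/4

The minimum is at (0, 7/4). Substituting into each constraint, equality holds for (2) and (5); the remaining constraints have slack.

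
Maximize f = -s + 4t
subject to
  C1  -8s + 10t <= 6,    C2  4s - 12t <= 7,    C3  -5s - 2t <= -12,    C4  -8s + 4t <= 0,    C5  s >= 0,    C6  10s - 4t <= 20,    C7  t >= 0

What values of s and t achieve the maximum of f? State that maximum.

s = 56/17, t = 55/17, maximum f = 164/17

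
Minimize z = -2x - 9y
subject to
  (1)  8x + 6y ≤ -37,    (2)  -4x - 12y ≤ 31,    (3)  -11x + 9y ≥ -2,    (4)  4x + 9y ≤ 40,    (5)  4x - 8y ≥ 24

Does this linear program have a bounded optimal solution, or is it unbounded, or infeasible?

The boundaries 8x + 6y = -37 and -4x - 12y = 31 meet at (-43/12, -25/18), but that point violates 4x - 8y ≥ 24. Every candidate vertex is excluded by some other constraint, so the feasible region is empty.

infeasible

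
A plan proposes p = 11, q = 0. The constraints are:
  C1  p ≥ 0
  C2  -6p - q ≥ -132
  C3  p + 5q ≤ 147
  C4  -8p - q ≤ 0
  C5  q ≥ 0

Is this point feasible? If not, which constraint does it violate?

C1: 11 ≥ 0 ✓
C2: -66 ≥ -132 ✓
C3: 11 ≤ 147 ✓
C4: -88 ≤ 0 ✓
C5: 0 ≥ 0 ✓

feasible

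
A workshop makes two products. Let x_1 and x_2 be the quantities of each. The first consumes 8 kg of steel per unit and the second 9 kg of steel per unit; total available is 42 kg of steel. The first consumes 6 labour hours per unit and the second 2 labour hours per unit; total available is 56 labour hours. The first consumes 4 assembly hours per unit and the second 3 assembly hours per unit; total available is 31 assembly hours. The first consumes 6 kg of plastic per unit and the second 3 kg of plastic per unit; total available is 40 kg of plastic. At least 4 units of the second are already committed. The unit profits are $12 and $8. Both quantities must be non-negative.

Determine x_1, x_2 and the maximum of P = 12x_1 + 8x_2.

x_1 = 3/4, x_2 = 4, maximum P = 41

Feasible corners and P = 12x_1 + 8x_2:
  (0, 14/3) → P = 112/3
  (0, 4) → P = 32
  (3/4, 4) → P = 41

At the optimal vertex, 8x_1 + 9x_2 = 42 and x_2 = 4.
Solving simultaneously gives x_1 = 3/4, x_2 = 4.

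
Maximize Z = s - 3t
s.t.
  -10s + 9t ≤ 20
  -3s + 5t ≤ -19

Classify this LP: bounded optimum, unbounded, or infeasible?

From the feasible point (-271/23, -250/23), moving in the direction (-9, -10) keeps every constraint satisfied while Z increases without bound.

unbounded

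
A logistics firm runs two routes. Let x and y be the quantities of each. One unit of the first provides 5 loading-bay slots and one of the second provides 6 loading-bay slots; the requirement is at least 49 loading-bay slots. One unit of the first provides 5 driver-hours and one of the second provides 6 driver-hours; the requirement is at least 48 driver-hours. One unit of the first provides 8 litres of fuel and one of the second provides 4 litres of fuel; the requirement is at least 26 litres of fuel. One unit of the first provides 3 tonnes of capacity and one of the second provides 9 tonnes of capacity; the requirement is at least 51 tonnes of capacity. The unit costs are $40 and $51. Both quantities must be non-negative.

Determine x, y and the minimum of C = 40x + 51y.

x = 5, y = 4, minimum C = 404

Feasible corners and C = 40x + 51y:
  (0, 49/6) → C = 833/2
  (17, 0) → C = 680
  (5, 4) → C = 404
The feasible region is unbounded (it extends along (0, 1), (1, 0)), but C strictly increases along every unbounded feasible direction, so there is no improving ray and the minimum is attained at a vertex.

The optimum lies where 5x + 6y = 49 and 3x + 9y = 51.
Solving simultaneously gives x = 5, y = 4.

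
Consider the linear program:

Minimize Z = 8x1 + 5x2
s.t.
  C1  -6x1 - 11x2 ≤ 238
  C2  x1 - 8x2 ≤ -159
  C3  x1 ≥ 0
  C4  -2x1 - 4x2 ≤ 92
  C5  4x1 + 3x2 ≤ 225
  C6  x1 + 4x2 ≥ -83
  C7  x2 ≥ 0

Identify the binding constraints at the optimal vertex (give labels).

Corner points and Z = 8x1 + 5x2:
  (0, 159/8) → Z = 795/8
  (189/5, 123/5) → Z = 2127/5
  (0, 75) → Z = 375

The minimum is at (0, 159/8). Substituting into each constraint, equality holds for C2 and C3; the remaining constraints have slack.

C2 and C3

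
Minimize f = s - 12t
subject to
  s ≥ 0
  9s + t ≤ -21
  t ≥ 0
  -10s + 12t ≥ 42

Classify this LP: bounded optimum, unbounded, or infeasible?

The boundaries s = 0 and -10s + 12t = 42 meet at (0, 7/2), but that point violates 9s + t ≤ -21. Every candidate vertex is excluded by some other constraint, so the feasible region is empty.

infeasible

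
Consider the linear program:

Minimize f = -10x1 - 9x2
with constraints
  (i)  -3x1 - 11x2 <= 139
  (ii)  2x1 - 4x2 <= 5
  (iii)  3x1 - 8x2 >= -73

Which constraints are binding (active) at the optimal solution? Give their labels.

Extreme points and f = -10x1 - 9x2:
  (-501/34, -293/34) → f = 7647/34
  (-1915/57, -66/19) → f = 20932/57
  (83, 161/4) → f = -4769/4

The minimum is at (83, 161/4). Substituting into each constraint, equality holds for (ii) and (iii); the remaining constraints have slack.

(ii) and (iii)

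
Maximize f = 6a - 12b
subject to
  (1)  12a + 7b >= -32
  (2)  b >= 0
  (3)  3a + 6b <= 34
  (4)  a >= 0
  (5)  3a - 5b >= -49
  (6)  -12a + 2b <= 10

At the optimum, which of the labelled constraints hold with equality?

Feasible corners and f = 6a - 12b:
  (34/3, 0) → f = 68
  (0, 0) → f = 0
  (4/39, 73/13) → f = -868/13
  (0, 5) → f = -60

The maximum is at (34/3, 0). Substituting into each constraint, equality holds for (2) and (3); the remaining constraints have slack.

(2) and (3)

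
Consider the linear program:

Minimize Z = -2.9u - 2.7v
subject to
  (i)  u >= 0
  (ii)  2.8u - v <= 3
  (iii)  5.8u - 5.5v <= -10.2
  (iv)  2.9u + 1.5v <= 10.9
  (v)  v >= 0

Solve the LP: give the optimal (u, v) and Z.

u = 0, v = 109/15, minimum Z = -981/50

Corner points and Z = -2.9u - 2.7v:
  (0, 102/55) → Z = -1377/275
  (0, 109/15) → Z = -981/50
  (893/493, 64/17) → Z = -2621/170

The binding constraints are u = 0 and 2.9u + 1.5v = 10.9.
Solving simultaneously gives u = 0, v = 109/15.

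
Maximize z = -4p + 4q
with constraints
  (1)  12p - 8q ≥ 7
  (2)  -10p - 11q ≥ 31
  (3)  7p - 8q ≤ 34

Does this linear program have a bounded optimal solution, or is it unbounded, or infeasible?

bounded optimum

Extreme points and z = -4p + 4q:
  (-171/212, -221/106) → z = -271/53
  (-27/5, -359/40) → z = -143/10
  (126/157, -557/157) → z = -2732/157
The feasible region has finitely many vertices and no improving ray; the maximum is -271/53 at (-171/212, -221/106).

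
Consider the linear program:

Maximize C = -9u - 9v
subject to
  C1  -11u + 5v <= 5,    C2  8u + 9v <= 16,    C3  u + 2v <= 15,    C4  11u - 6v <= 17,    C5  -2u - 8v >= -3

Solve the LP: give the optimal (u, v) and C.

Feasible corners and C = -9u - 9v:
  (-115/11, -22) → C = 3213/11
  (-25/98, 43/98) → C = -81/49
  (77/50, -1/100) → C = -1377/100

The optimum lies where -11u + 5v = 5 and 11u - 6v = 17.
Solving simultaneously gives u = -115/11, v = -22.

u = -115/11, v = -22, maximum C = 3213/11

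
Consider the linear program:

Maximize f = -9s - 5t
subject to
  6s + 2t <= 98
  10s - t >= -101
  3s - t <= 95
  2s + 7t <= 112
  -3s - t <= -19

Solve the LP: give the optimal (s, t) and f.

s = 19, t = -38, maximum f = 19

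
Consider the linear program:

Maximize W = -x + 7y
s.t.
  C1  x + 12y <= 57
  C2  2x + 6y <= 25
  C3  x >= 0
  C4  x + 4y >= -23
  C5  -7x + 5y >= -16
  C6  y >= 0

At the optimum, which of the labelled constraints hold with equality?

Feasible corners and W = -x + 7y:
  (0, 25/6) → W = 175/6
  (17/4, 11/4) → W = 15
  (0, 0) → W = 0
  (16/7, 0) → W = -16/7

The maximum is at (0, 25/6). Substituting into each constraint, equality holds for C2 and C3; the remaining constraints have slack.

C2 and C3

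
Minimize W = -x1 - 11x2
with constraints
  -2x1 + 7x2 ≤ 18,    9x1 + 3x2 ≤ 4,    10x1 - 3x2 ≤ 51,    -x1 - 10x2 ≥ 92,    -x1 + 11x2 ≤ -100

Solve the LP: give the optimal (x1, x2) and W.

Extreme points and W = -x1 - 11x2:
  (-898/15, -218/15) → W = 3296/15
  (234/103, -971/103) → W = 10447/103
  (-4/7, -64/7) → W = 708/7
The feasible region is unbounded (it extends along (-7, -2), (-3, -10)), but W strictly increases along every unbounded feasible direction, so there is no improving ray and the minimum is attained at a vertex.

The binding constraints are -x1 - 10x2 = 92 and -x1 + 11x2 = -100.
Solving simultaneously gives x1 = -4/7, x2 = -64/7.

x1 = -4/7, x2 = -64/7, minimum W = 708/7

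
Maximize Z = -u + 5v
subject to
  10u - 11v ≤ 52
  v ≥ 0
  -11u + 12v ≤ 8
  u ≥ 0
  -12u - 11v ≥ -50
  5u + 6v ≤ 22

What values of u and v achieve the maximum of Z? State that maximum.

Extreme points and Z = -u + 5v:
  (0, 0) → Z = 0
  (25/6, 0) → Z = -25/6
  (0, 2/3) → Z = 10/3
  (12/7, 47/21) → Z = 199/21
  (58/17, 14/17) → Z = 12/17

u = 12/7, v = 47/21, maximum Z = 199/21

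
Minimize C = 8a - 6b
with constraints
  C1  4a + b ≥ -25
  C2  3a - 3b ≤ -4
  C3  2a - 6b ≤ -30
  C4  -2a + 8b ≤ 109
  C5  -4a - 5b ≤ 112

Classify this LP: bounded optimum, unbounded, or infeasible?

bounded optimum

Vertices and C = 8a - 6b:
  (-90/13, 35/13) → C = -930/13
  (-309/34, 193/17) → C = -2394/17
  (11/2, 41/6) → C = 3
  (295/18, 319/18) → C = 223/9
The feasible region has finitely many vertices and no improving ray; the minimum is -2394/17 at (-309/34, 193/17).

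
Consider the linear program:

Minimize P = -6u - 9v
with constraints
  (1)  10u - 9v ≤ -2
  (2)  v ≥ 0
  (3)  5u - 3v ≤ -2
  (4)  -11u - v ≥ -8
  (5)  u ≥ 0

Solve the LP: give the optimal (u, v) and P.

Feasible corners and P = -6u - 9v:
  (11/19, 31/19) → P = -345/19
  (0, 2/3) → P = -6
  (0, 8) → P = -72

The binding constraints are -11u - v = -8 and u = 0.
Solving simultaneously gives u = 0, v = 8.

u = 0, v = 8, minimum P = -72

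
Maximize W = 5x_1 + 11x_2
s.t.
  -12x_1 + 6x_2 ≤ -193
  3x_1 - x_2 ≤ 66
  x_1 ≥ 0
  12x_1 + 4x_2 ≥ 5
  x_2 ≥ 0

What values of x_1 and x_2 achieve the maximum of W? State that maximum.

x_1 = 203/6, x_2 = 71/2, maximum W = 1679/3

The optimum lies where -12x_1 + 6x_2 = -193 and 3x_1 - x_2 = 66.
Solving simultaneously gives x_1 = 203/6, x_2 = 71/2.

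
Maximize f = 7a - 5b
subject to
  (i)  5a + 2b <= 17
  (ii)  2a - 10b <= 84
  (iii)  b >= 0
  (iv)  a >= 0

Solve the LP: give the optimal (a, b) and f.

a = 17/5, b = 0, maximum f = 119/5

Corner points and f = 7a - 5b:
  (17/5, 0) → f = 119/5
  (0, 17/2) → f = -85/2
  (0, 0) → f = 0

At the optimal vertex, 5a + 2b = 17 and b = 0.
Solving simultaneously gives a = 17/5, b = 0.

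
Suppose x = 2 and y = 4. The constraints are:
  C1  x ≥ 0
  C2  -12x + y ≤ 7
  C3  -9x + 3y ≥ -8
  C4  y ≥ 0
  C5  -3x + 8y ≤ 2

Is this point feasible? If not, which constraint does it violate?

not feasible — violates C5

Constraint C5: -3x + 8y = 26, which is not ≤ 2. All other constraints are satisfied.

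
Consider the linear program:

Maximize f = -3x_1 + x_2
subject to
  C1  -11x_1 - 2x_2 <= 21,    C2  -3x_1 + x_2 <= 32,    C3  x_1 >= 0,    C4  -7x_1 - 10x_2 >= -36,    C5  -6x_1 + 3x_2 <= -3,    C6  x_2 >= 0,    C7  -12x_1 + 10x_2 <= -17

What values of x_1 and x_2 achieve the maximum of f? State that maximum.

Extreme points and f = -3x_1 + x_2:
  (36/7, 0) → f = -108/7
  (53/19, 313/190) → f = -1277/190
  (17/12, 0) → f = -17/4

The optimum lies where x_2 = 0 and -12x_1 + 10x_2 = -17.
Solving simultaneously gives x_1 = 17/12, x_2 = 0.

x_1 = 17/12, x_2 = 0, maximum f = -17/4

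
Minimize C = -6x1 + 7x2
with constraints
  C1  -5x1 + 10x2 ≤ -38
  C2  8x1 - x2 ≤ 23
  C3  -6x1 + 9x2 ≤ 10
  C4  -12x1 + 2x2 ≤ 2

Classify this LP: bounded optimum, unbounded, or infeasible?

From the feasible point (64/25, -63/25), moving in the direction (-2, -12) keeps every constraint satisfied while C decreases without bound.

unbounded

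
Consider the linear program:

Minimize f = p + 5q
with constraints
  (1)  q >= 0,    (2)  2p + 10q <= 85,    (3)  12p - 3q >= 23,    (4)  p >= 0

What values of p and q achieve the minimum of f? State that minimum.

Vertices and f = p + 5q:
  (85/2, 0) → f = 85/2
  (23/12, 0) → f = 23/12
  (485/126, 487/63) → f = 85/2

The optimum lies where q = 0 and 12p - 3q = 23.
Solving simultaneously gives p = 23/12, q = 0.

p = 23/12, q = 0, minimum f = 23/12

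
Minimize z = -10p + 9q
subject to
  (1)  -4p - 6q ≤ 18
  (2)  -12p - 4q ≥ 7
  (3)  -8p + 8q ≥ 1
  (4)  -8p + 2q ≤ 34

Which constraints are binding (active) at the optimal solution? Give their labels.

(2) and (3)

Extreme points and z = -10p + 9q:
  (-15/8, -7/4) → z = 3
  (-30/7, -1/7) → z = 291/7
  (-15/32, -11/32) → z = 51/32
  (-75/28, 44/7) → z = 1167/14

The minimum is at (-15/32, -11/32). Substituting into each constraint, equality holds for (2) and (3); the remaining constraints have slack.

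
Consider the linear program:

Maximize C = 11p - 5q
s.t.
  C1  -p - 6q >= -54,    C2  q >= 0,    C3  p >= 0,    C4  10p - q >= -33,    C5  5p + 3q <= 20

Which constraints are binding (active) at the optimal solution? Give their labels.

C2 and C5

Extreme points and C = 11p - 5q:
  (0, 0) → C = 0
  (4, 0) → C = 44
  (0, 20/3) → C = -100/3

The maximum is at (4, 0). Substituting into each constraint, equality holds for C2 and C5; the remaining constraints have slack.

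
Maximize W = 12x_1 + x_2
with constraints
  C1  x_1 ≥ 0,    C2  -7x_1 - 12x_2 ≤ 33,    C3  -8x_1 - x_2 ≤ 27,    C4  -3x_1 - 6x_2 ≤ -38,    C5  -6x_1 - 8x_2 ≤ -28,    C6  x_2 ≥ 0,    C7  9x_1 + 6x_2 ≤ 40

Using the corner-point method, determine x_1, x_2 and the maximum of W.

The optimum lies where -3x_1 - 6x_2 = -38 and 9x_1 + 6x_2 = 40.
Solving simultaneously gives x_1 = 1/3, x_2 = 37/6.

x_1 = 1/3, x_2 = 37/6, maximum W = 61/6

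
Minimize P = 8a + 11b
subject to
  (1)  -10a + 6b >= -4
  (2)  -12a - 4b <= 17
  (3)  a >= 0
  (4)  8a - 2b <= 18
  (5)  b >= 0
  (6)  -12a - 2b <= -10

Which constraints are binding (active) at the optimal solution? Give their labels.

Extreme points and P = 8a + 11b:
  (25/7, 37/7) → P = 607/7
  (17/23, 13/23) → P = 279/23
  (0, 5) → P = 55
The feasible region is unbounded (it extends along (0, 1), (1, 4)), but P strictly increases along every unbounded feasible direction, so there is no improving ray and the minimum is attained at a vertex.

The minimum is at (17/23, 13/23). Substituting into each constraint, equality holds for (1) and (6); the remaining constraints have slack.

(1) and (6)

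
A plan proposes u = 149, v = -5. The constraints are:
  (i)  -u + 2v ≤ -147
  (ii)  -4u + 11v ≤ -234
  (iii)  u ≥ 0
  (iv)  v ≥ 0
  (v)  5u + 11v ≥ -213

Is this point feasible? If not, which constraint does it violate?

Constraint (iv): v = -5, which is not ≥ 0. All other constraints are satisfied.

not feasible — violates (iv)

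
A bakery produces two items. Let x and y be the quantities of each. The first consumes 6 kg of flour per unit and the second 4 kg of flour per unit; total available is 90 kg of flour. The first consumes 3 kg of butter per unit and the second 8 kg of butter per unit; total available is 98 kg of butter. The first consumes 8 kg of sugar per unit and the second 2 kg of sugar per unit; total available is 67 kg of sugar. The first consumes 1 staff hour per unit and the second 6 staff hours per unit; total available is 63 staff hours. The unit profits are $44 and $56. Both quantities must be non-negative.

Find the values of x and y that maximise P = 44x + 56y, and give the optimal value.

x = 6, y = 19/2, maximum P = 796

Vertices and P = 44x + 56y:
  (0, 0) → P = 0
  (0, 21/2) → P = 588
  (67/8, 0) → P = 737/2
  (6, 19/2) → P = 796

The optimum lies where 8x + 2y = 67 and x + 6y = 63.
Solving simultaneously gives x = 6, y = 19/2.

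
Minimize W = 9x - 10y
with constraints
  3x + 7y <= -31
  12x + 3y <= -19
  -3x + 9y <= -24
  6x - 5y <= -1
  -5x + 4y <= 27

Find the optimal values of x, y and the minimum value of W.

x = -113/11, y = -67/11, minimum W = -347/11

Vertices and W = 9x - 10y:
  (-43/13, -49/13) → W = 103/13
  (-113/11, -67/11) → W = -347/11
  (-131, -157) → W = 391

The binding constraints are -3x + 9y = -24 and -5x + 4y = 27.
Solving simultaneously gives x = -113/11, y = -67/11.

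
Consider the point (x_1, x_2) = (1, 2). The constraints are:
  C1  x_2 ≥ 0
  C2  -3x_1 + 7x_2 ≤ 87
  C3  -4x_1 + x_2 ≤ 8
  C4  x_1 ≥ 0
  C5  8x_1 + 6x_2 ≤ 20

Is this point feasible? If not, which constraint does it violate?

feasible

C1: 2 ≥ 0 ✓
C2: 11 ≤ 87 ✓
C3: -2 ≤ 8 ✓
C4: 1 ≥ 0 ✓
C5: 20 ≤ 20 ✓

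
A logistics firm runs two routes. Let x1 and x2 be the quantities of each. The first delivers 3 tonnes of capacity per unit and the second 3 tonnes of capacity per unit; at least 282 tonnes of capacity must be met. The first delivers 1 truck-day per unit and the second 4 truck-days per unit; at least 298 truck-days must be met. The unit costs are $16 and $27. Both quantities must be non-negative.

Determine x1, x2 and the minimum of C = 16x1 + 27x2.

x1 = 26, x2 = 68, minimum C = 2252

Feasible corners and C = 16x1 + 27x2:
  (0, 94) → C = 2538
  (298, 0) → C = 4768
  (26, 68) → C = 2252
The feasible region is unbounded (it extends along (0, 1), (1, 0)), but C strictly increases along every unbounded feasible direction, so there is no improving ray and the minimum is attained at a vertex.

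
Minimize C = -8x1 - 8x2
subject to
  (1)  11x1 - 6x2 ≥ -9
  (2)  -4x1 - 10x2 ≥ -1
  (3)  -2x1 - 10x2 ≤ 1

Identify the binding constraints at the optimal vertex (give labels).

Feasible corners and C = -8x1 - 8x2:
  (-42/67, 47/134) → C = 148/67
  (-48/61, 7/122) → C = 356/61
  (1, -3/10) → C = -28/5

The minimum is at (1, -3/10). Substituting into each constraint, equality holds for (2) and (3); the remaining constraints have slack.

(2) and (3)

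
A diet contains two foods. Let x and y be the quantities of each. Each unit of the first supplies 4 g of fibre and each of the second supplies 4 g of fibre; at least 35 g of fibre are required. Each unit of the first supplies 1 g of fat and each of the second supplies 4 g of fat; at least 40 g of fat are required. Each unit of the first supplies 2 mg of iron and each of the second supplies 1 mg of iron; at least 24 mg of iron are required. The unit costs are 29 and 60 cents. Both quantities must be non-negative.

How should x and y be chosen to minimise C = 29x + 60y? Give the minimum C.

x = 8, y = 8, minimum C = 712

Feasible corners and C = 29x + 60y:
  (0, 24) → C = 1440
  (40, 0) → C = 1160
  (8, 8) → C = 712
The feasible region is unbounded (it extends along (0, 1), (1, 0)), but C strictly increases along every unbounded feasible direction, so there is no improving ray and the minimum is attained at a vertex.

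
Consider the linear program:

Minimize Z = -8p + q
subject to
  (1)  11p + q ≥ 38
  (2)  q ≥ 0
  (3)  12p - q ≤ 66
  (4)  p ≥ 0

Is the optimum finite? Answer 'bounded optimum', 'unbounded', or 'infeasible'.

bounded optimum

Extreme points and Z = -8p + q:
  (38/11, 0) → Z = -304/11
  (0, 38) → Z = 38
  (11/2, 0) → Z = -44
The feasible region has finitely many vertices and no improving ray; the minimum is -44 at (11/2, 0).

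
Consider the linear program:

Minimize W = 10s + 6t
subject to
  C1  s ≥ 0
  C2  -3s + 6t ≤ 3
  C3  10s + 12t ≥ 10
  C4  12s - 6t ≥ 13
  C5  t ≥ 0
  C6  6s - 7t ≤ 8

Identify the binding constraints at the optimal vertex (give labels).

C4 and C5

Feasible corners and W = 10s + 6t:
  (16/9, 25/18) → W = 235/9
  (23/5, 14/5) → W = 314/5
  (13/12, 0) → W = 65/6
  (4/3, 0) → W = 40/3

The minimum is at (13/12, 0). Substituting into each constraint, equality holds for C4 and C5; the remaining constraints have slack.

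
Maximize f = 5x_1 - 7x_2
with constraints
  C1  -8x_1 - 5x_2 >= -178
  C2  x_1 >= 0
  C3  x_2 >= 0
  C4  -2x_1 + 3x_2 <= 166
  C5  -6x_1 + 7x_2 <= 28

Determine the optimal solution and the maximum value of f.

x_1 = 89/4, x_2 = 0, maximum f = 445/4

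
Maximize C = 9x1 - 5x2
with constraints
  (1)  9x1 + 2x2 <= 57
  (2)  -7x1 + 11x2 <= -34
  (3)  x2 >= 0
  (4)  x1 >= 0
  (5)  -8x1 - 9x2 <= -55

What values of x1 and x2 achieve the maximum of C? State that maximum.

Vertices and C = 9x1 - 5x2:
  (695/113, 93/113) → C = 5790/113
  (31/5, 3/5) → C = 264/5
  (911/151, 113/151) → C = 7634/151

The optimum lies where 9x1 + 2x2 = 57 and -8x1 - 9x2 = -55.
Solving simultaneously gives x1 = 31/5, x2 = 3/5.

x1 = 31/5, x2 = 3/5, maximum C = 264/5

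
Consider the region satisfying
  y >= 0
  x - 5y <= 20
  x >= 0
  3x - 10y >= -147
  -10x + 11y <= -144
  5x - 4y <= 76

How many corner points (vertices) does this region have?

Intersecting each pair of boundary lines and keeping only the points that satisfy every inequality leaves:
  (72/5, 0)
  (76/5, 0)
  (52/3, 8/3)

3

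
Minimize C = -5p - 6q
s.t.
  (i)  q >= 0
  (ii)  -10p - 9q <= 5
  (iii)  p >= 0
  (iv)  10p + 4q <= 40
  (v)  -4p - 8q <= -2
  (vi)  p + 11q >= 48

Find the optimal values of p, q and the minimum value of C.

Extreme points and C = -5p - 6q:
  (0, 10) → C = -60
  (0, 48/11) → C = -288/11
  (124/53, 220/53) → C = -1940/53

At the optimal vertex, p = 0 and 10p + 4q = 40.
Solving simultaneously gives p = 0, q = 10.

p = 0, q = 10, minimum C = -60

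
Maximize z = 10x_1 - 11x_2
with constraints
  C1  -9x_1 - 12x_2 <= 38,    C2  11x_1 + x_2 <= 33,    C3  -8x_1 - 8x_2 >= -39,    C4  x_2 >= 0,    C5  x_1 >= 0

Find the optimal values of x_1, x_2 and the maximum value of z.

x_1 = 3, x_2 = 0, maximum z = 30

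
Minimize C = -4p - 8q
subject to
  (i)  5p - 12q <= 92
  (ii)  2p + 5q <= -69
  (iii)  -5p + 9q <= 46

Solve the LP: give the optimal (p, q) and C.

p = -368/49, q = -529/49, minimum C = 5704/49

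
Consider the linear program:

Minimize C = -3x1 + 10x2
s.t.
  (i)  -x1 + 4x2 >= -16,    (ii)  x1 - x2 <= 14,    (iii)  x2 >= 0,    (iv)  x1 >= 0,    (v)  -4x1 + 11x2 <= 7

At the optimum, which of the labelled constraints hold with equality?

Vertices and C = -3x1 + 10x2:
  (14, 0) → C = -42
  (23, 9) → C = 21
  (0, 0) → C = 0
  (0, 7/11) → C = 70/11

The minimum is at (14, 0). Substituting into each constraint, equality holds for (ii) and (iii); the remaining constraints have slack.

(ii) and (iii)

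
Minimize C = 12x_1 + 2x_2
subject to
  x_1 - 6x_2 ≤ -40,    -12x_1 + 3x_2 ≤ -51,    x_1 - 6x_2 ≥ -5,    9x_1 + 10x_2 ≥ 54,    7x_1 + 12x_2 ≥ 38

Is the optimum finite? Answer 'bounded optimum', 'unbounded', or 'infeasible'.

infeasible

Constraints x_1 - 6x_2 ≤ -40 and x_1 - 6x_2 ≥ -5 have parallel boundaries but demand opposite sides — no point can satisfy both, so the region is empty.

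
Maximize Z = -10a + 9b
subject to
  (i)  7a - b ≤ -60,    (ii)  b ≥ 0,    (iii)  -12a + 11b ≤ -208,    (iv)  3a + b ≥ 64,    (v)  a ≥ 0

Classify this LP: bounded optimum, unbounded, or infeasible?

infeasible

The boundaries 7a - b = -60 and 3a + b = 64 meet at (2/5, 314/5), but that point violates -12a + 11b ≤ -208. Every candidate vertex is excluded by some other constraint, so the feasible region is empty.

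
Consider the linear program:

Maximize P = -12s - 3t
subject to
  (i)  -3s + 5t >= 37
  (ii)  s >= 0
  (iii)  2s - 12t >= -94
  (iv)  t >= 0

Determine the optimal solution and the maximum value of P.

s = 0, t = 37/5, maximum P = -111/5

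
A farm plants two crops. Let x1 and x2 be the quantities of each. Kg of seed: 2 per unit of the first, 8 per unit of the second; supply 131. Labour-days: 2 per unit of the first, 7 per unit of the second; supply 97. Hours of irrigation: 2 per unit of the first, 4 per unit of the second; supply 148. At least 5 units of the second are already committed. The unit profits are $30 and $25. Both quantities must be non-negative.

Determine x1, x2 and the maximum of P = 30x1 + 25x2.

x1 = 31, x2 = 5, maximum P = 1055

Corner points and P = 30x1 + 25x2:
  (0, 97/7) → P = 2425/7
  (0, 5) → P = 125
  (31, 5) → P = 1055

The optimum lies where 2x1 + 7x2 = 97 and x2 = 5.
Solving simultaneously gives x1 = 31, x2 = 5.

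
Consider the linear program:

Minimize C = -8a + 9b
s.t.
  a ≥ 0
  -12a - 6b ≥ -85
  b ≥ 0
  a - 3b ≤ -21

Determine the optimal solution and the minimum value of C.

Extreme points and C = -8a + 9b:
  (0, 85/6) → C = 255/2
  (0, 7) → C = 63
  (43/14, 337/42) → C = 667/14

a = 43/14, b = 337/42, minimum C = 667/14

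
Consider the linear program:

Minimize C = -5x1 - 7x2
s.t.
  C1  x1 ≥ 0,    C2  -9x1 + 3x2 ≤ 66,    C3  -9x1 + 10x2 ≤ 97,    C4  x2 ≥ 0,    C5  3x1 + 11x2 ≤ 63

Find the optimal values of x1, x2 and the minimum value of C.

At the optimal vertex, x2 = 0 and 3x1 + 11x2 = 63.
Solving simultaneously gives x1 = 21, x2 = 0.

x1 = 21, x2 = 0, minimum C = -105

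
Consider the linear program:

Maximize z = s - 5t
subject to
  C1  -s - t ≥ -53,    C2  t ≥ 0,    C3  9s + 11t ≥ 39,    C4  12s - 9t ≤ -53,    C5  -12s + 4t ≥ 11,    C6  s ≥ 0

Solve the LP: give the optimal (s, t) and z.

s = 0, t = 53/9, maximum z = -265/9

Extreme points and z = s - 5t:
  (201/16, 647/16) → z = -1517/8
  (0, 53) → z = -265
  (113/60, 42/5) → z = -2407/60
  (0, 53/9) → z = -265/9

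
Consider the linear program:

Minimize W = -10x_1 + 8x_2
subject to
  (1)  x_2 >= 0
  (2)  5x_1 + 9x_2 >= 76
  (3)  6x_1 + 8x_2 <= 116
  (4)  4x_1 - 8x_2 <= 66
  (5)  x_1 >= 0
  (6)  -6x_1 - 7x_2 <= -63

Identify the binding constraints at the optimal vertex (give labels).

Vertices and W = -10x_1 + 8x_2:
  (76/5, 0) → W = -152
  (33/2, 0) → W = -165
  (35/19, 141/19) → W = 778/19
  (91/5, 17/20) → W = -876/5
  (0, 29/2) → W = 116
  (0, 9) → W = 72

The minimum is at (91/5, 17/20). Substituting into each constraint, equality holds for (3) and (4); the remaining constraints have slack.

(3) and (4)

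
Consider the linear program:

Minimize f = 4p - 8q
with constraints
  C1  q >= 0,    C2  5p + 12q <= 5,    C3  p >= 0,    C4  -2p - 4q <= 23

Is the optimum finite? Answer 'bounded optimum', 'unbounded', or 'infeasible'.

Corner points and f = 4p - 8q:
  (1, 0) → f = 4
  (0, 0) → f = 0
  (0, 5/12) → f = -10/3
The feasible region has finitely many vertices and no improving ray; the minimum is -10/3 at (0, 5/12).

bounded optimum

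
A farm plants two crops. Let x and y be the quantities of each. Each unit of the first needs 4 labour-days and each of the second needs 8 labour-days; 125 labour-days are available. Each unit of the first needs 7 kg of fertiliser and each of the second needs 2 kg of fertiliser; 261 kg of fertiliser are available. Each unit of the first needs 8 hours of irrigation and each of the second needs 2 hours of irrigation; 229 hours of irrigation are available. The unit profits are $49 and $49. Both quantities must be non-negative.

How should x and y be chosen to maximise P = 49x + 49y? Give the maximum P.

x = 113/4, y = 3/2, maximum P = 5831/4

Extreme points and P = 49x + 49y:
  (0, 0) → P = 0
  (0, 125/8) → P = 6125/8
  (229/8, 0) → P = 11221/8
  (113/4, 3/2) → P = 5831/4

The binding constraints are 4x + 8y = 125 and 8x + 2y = 229.
Solving simultaneously gives x = 113/4, y = 3/2.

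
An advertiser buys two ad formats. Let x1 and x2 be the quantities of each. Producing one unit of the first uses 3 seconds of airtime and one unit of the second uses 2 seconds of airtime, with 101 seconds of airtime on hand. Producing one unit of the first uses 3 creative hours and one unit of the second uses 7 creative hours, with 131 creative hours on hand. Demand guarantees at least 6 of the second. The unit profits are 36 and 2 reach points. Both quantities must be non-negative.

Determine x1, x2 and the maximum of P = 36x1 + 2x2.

x1 = 89/3, x2 = 6, maximum P = 1080

Feasible corners and P = 36x1 + 2x2:
  (0, 131/7) → P = 262/7
  (0, 6) → P = 12
  (89/3, 6) → P = 1080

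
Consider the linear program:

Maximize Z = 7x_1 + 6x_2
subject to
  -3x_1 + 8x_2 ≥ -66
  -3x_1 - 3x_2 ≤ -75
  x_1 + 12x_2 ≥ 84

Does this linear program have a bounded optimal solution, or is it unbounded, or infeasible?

unbounded

From the feasible point (366/11, 93/22), moving in the direction (8, 3) keeps every constraint satisfied while Z increases without bound.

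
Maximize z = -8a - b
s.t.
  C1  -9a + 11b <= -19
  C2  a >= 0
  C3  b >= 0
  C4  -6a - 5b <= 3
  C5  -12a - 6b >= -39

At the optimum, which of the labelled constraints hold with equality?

C1 and C3

Extreme points and z = -8a - b:
  (19/9, 0) → z = -152/9
  (181/62, 41/62) → z = -1489/62
  (13/4, 0) → z = -26

The maximum is at (19/9, 0). Substituting into each constraint, equality holds for C1 and C3; the remaining constraints have slack.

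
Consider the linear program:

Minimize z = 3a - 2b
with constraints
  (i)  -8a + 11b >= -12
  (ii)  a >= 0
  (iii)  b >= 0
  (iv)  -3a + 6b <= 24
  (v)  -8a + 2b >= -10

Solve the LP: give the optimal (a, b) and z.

Feasible corners and z = 3a - 2b:
  (0, 0) → z = 0
  (0, 4) → z = -8
  (5/4, 0) → z = 15/4
  (18/7, 37/7) → z = -20/7

The optimum lies where a = 0 and -3a + 6b = 24.
Solving simultaneously gives a = 0, b = 4.

a = 0, b = 4, minimum z = -8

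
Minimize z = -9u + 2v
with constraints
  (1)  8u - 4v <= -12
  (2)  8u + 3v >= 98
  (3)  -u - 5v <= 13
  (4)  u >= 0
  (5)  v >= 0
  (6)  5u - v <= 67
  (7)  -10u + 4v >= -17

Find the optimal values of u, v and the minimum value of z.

Extreme points and z = -9u + 2v:
  (89/14, 110/7) → z = -361/14
  (29/2, 32) → z = -133/2
  (0, 98/3) → z = 196/3
  (251/10, 117/2) → z = -1089/10
The feasible region is unbounded (it extends along (0, 1), (1, 5)), but z strictly increases along every unbounded feasible direction, so there is no improving ray and the minimum is attained at a vertex.

u = 251/10, v = 117/2, minimum z = -1089/10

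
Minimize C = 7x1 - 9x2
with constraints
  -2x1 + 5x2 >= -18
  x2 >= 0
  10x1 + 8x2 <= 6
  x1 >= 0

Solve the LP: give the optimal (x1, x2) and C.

Extreme points and C = 7x1 - 9x2:
  (3/5, 0) → C = 21/5
  (0, 0) → C = 0
  (0, 3/4) → C = -27/4

The binding constraints are 10x1 + 8x2 = 6 and x1 = 0.
Solving simultaneously gives x1 = 0, x2 = 3/4.

x1 = 0, x2 = 3/4, minimum C = -27/4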